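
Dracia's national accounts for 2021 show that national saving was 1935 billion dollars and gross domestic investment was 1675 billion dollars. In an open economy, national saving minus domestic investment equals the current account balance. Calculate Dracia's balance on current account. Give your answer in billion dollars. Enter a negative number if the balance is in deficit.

CA = S - I = 1935 - 1675 = 260

260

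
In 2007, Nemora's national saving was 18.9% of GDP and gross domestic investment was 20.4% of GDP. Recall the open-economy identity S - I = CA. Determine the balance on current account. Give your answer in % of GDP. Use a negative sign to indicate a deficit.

S - I = CA (net lending to the rest of the world).
CA = S - I = 18.9 - 20.4 = -1.5

-1.5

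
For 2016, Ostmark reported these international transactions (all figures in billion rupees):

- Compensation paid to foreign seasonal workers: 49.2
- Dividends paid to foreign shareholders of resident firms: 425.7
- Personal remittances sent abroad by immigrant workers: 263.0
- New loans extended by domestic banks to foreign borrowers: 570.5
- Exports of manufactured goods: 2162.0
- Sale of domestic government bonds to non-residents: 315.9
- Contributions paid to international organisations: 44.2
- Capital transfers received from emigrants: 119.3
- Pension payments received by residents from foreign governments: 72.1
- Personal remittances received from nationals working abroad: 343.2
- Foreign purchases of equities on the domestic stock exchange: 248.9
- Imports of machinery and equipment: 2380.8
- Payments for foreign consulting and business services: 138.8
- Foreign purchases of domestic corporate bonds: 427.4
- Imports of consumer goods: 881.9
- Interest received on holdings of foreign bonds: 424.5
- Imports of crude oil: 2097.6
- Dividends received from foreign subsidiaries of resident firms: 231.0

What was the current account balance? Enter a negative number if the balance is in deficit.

Goods: 2162.0 - 2380.8 - 2097.6 - 881.9 = -3198.3
Services: -138.8
Primary income: 424.5 - 49.2 + 231.0 - 425.7 = 180.6
Secondary income: 343.2 - 263.0 + 72.1 - 44.2 = 108.1
Current account = (-3198.3) + (-138.8) + 180.6 + 108.1 = -3048.4
(Excluded from the current account — financial account: new loans extended by domestic banks to foreign borrowers 570.5, sale of domestic government bonds to non-residents 315.9, foreign purchases of equities on the domestic stock exchange 248.9, foreign purchases of domestic corporate bonds 427.4; capital account: capital transfers received from emigrants 119.3.)

-3048.4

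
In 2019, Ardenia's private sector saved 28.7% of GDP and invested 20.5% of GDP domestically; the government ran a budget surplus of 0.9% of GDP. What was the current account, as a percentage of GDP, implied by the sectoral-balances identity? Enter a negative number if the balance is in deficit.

9.1

By the sectoral-balances identity, CA = (S_private - I) + (T - G).
Private balance = 28.7 - 20.5 = 8.2
Government balance (T - G) = 0.9
CA = 8.2 + 0.9 = 9.1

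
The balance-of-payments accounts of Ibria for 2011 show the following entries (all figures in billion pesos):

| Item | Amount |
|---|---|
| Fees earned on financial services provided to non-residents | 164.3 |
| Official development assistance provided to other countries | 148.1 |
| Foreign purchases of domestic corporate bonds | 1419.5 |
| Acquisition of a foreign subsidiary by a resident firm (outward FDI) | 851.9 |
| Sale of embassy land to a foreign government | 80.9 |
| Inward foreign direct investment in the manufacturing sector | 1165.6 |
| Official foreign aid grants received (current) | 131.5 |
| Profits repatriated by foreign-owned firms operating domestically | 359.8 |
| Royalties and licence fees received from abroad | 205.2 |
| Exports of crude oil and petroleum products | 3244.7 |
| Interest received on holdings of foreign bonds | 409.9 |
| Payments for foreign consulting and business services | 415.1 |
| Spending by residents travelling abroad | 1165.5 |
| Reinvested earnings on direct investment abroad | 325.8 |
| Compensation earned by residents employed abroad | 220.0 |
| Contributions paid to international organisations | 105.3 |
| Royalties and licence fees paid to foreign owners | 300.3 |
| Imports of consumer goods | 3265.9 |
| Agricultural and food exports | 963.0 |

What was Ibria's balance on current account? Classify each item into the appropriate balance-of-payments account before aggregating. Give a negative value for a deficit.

Goods: 3244.7 + 963.0 - 3265.9 = 941.8
Services: 205.2 - 415.1 - 300.3 - 1165.5 + 164.3 = -1511.4
Primary income: 409.9 + 220.0 - 359.8 + 325.8 = 595.9
Secondary income: -105.3 + 131.5 - 148.1 = -121.9
Current account = 941.8 + (-1511.4) + 595.9 + (-121.9) = -95.6
(Excluded from the current account — financial account: foreign purchases of domestic corporate bonds 1419.5, acquisition of a foreign subsidiary by a resident firm (outward FDI) 851.9, inward foreign direct investment in the manufacturing sector 1165.6; capital account: sale of embassy land to a foreign government 80.9.)

-95.6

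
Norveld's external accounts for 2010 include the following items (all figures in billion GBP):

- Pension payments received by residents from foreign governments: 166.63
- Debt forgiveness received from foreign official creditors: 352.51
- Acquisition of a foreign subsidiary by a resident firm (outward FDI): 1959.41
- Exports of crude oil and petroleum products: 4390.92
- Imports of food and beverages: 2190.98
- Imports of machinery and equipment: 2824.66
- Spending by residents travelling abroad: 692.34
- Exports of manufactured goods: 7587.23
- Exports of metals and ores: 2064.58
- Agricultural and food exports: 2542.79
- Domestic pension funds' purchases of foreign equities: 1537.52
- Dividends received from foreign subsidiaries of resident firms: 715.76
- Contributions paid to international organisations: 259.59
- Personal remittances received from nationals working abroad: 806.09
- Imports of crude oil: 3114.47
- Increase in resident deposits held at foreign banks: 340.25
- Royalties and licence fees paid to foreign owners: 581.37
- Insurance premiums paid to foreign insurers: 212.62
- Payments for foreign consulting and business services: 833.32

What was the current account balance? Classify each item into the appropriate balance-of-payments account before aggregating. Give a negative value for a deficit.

Goods: -3114.47 + 2542.79 + 2064.58 - 2190.98 + 4390.92 - 2824.66 + 7587.23 = 8455.41
Services: -581.37 - 833.32 - 692.34 - 212.62 = -2319.65
Primary income: 715.76
Secondary income: -259.59 + 806.09 + 166.63 = 713.13
Current account = 8455.41 + (-2319.65) + 715.76 + 713.13 = 7564.65
(Excluded from the current account — capital account: debt forgiveness received from foreign official creditors 352.51; financial account: acquisition of a foreign subsidiary by a resident firm (outward FDI) 1959.41, domestic pension funds' purchases of foreign equities 1537.52, increase in resident deposits held at foreign banks 340.25.)

7564.65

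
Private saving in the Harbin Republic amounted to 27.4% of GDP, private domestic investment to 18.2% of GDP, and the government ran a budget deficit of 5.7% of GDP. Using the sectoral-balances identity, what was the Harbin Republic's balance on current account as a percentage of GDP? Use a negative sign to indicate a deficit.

By the sectoral-balances identity, CA = (S_private - I) + (T - G).
Private balance = 27.4 - 18.2 = 9.2
Government balance (T - G) = -5.7
CA = 9.2 + (-5.7) = 3.5

3.5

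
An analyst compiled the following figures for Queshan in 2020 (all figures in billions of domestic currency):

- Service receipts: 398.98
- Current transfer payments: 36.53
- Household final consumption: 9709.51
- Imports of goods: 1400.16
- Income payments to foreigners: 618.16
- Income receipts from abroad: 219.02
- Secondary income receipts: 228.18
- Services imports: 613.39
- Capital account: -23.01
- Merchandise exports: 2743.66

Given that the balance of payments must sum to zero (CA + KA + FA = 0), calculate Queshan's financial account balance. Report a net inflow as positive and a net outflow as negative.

-898.59

Goods balance = 2743.66 - 1400.16 = 1343.50
Services balance = 398.98 - 613.39 = -214.41
Trade balance (goods + services) = 1343.50 + (-214.41) = 1129.09
Net primary income = 219.02 - 618.16 = -399.14
Net secondary income = 228.18 - 36.53 = 191.65
Current account = 1129.09 + (-399.14) + 191.65 = 921.60
Financial account = -(921.60 + (-23.01)) = -898.59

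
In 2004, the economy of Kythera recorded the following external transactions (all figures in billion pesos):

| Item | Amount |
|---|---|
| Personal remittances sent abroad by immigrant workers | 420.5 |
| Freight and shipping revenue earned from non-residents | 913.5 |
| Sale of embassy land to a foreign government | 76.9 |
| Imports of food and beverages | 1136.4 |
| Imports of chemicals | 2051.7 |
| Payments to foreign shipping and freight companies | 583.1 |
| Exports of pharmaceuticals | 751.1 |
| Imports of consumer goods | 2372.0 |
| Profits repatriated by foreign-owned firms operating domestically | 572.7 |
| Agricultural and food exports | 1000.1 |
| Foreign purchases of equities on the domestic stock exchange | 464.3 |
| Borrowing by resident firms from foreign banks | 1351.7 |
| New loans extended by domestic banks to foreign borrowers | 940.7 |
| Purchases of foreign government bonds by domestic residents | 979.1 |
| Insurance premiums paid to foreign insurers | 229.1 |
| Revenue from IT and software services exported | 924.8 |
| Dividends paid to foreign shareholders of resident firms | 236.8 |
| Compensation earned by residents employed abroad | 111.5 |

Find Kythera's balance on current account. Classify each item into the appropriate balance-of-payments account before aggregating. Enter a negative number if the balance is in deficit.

-3901.3

Goods: -2372.0 + 751.1 - 1136.4 + 1000.1 - 2051.7 = -3808.9
Services: 913.5 + 924.8 - 229.1 - 583.1 = 1026.1
Primary income: -236.8 + 111.5 - 572.7 = -698.0
Secondary income: -420.5
Current account = (-3808.9) + 1026.1 + (-698.0) + (-420.5) = -3901.3
(Excluded from the current account — capital account: sale of embassy land to a foreign government 76.9; financial account: foreign purchases of equities on the domestic stock exchange 464.3, borrowing by resident firms from foreign banks 1351.7, new loans extended by domestic banks to foreign borrowers 940.7, purchases of foreign government bonds by domestic residents 979.1.)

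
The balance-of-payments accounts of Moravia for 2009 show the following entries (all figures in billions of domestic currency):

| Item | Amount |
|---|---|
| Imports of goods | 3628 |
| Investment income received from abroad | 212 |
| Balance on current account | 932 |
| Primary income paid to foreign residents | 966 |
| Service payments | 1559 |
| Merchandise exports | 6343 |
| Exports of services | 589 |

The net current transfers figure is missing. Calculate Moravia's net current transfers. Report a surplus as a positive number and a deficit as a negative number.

Current account = goods balance + services balance + net primary income + net secondary income
Sum of the known components = 991
Net current transfers = CA - (known components) = 932 - 991 = -59

-59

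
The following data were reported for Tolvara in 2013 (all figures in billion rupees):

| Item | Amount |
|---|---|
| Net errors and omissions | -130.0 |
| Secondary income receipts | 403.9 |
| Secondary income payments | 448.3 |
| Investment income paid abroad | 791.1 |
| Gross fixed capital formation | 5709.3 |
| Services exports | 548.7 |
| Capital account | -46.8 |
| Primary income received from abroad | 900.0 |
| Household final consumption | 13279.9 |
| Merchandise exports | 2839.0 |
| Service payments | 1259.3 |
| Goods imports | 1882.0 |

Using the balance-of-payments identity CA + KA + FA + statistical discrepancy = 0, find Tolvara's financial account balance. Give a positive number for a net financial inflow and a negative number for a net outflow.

Goods balance = 2839.0 - 1882.0 = 957.0
Services balance = 548.7 - 1259.3 = -710.6
Trade balance (goods + services) = 957.0 + (-710.6) = 246.4
Net primary income = 900.0 - 791.1 = 108.9
Net secondary income = 403.9 - 448.3 = -44.4
Current account = 246.4 + 108.9 + (-44.4) = 310.9
Financial account = -(310.9 + (-46.8) + (-130.0)) = -134.1

-134.1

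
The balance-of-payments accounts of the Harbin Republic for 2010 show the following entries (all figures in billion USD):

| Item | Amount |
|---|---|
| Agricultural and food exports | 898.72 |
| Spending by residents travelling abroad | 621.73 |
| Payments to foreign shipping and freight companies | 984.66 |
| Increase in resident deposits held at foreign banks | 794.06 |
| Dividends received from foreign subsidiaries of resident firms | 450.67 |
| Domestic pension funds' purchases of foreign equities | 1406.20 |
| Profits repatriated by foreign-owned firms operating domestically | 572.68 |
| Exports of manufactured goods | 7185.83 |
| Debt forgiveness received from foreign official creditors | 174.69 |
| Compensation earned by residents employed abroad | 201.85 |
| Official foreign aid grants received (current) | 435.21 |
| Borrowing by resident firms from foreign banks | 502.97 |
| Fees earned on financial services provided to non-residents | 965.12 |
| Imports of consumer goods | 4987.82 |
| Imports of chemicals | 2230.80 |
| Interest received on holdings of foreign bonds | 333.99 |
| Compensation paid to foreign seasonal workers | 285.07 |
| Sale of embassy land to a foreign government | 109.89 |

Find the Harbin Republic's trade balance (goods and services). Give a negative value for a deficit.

Goods: 7185.83 + 898.72 - 2230.80 - 4987.82 = 865.93
Services: -984.66 - 621.73 + 965.12 = -641.27
Trade balance = 865.93 + (-641.27) = 224.66
(Excluded from the trade balance — financial account: increase in resident deposits held at foreign banks 794.06, domestic pension funds' purchases of foreign equities 1406.20, borrowing by resident firms from foreign banks 502.97; primary income: dividends received from foreign subsidiaries of resident firms 450.67, profits repatriated by foreign-owned firms operating domestically 572.68, compensation earned by residents employed abroad 201.85, interest received on holdings of foreign bonds 333.99, compensation paid to foreign seasonal workers 285.07; capital account: debt forgiveness received from foreign official creditors 174.69, sale of embassy land to a foreign government 109.89; secondary income: official foreign aid grants received (current) 435.21.)

224.66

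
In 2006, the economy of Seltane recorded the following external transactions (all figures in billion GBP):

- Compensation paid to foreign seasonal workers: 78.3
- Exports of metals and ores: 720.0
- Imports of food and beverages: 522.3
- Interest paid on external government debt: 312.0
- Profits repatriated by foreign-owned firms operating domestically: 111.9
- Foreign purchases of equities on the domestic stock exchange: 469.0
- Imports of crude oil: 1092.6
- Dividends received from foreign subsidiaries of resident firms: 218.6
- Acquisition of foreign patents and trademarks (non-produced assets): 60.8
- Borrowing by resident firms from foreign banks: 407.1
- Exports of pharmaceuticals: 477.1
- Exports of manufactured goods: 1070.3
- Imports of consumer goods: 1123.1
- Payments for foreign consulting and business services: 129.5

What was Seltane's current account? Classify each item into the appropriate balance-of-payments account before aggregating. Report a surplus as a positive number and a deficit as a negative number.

Goods: -522.3 + 477.1 + 1070.3 - 1123.1 + 720.0 - 1092.6 = -470.6
Services: -129.5
Primary income: 218.6 - 78.3 - 111.9 - 312.0 = -283.6
Current account = (-470.6) + (-129.5) + (-283.6) = -883.7
(Excluded from the current account — financial account: foreign purchases of equities on the domestic stock exchange 469.0, borrowing by resident firms from foreign banks 407.1; capital account: acquisition of foreign patents and trademarks (non-produced assets) 60.8.)

-883.7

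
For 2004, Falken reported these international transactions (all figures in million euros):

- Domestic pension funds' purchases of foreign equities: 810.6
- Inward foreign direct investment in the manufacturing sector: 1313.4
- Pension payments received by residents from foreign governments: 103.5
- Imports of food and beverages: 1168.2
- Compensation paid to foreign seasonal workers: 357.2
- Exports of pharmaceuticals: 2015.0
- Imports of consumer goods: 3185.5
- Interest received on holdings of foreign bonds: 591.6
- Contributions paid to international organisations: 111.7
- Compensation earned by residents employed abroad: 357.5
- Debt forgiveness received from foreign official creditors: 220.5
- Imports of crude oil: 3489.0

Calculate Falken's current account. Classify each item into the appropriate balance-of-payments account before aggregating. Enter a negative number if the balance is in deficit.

Goods: 2015.0 - 1168.2 - 3489.0 - 3185.5 = -5827.7
Primary income: 591.6 - 357.2 + 357.5 = 591.9
Secondary income: 103.5 - 111.7 = -8.2
Current account = (-5827.7) + 591.9 + (-8.2) = -5244.0
(Excluded from the current account — financial account: domestic pension funds' purchases of foreign equities 810.6, inward foreign direct investment in the manufacturing sector 1313.4; capital account: debt forgiveness received from foreign official creditors 220.5.)

-5244.0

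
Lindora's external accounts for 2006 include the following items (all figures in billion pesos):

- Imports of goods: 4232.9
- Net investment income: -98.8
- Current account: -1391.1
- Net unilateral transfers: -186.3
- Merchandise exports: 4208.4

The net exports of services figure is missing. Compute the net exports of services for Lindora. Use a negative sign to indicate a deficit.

-1081.5

Current account = goods balance + services balance + net primary income + net secondary income
Sum of the known components = -309.6
Net exports of services = CA - (known components) = -1391.1 - (-309.6) = -1081.5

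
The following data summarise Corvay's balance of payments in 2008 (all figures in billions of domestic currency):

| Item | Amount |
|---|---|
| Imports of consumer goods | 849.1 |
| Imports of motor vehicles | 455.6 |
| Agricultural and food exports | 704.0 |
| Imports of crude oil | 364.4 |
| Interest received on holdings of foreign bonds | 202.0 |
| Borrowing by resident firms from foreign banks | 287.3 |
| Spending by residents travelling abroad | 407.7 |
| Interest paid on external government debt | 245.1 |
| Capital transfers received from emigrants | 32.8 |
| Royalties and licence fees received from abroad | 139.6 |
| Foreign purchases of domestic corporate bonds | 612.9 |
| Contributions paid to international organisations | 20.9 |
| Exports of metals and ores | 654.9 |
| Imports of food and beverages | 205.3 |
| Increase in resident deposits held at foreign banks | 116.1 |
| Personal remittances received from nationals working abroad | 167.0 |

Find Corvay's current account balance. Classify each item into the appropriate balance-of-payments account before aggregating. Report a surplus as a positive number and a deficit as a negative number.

-680.6

Goods: 654.9 - 455.6 - 364.4 + 704.0 - 849.1 - 205.3 = -515.5
Services: 139.6 - 407.7 = -268.1
Primary income: -245.1 + 202.0 = -43.1
Secondary income: 167.0 - 20.9 = 146.1
Current account = (-515.5) + (-268.1) + (-43.1) + 146.1 = -680.6
(Excluded from the current account — financial account: borrowing by resident firms from foreign banks 287.3, foreign purchases of domestic corporate bonds 612.9, increase in resident deposits held at foreign banks 116.1; capital account: capital transfers received from emigrants 32.8.)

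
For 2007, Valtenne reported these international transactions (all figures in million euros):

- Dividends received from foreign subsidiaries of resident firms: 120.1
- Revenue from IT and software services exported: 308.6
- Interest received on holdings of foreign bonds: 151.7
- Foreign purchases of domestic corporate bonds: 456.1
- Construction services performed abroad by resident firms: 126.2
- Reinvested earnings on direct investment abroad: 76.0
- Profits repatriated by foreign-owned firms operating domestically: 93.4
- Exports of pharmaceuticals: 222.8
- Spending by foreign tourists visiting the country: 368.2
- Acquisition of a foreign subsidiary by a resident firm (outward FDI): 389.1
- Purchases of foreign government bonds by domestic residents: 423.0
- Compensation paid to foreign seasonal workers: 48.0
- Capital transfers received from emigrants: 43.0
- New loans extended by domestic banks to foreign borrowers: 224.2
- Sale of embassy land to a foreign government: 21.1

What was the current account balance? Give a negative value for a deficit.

1232.2

Goods: 222.8
Services: 126.2 + 368.2 + 308.6 = 803.0
Primary income: -48.0 + 151.7 + 120.1 - 93.4 + 76.0 = 206.4
Current account = 222.8 + 803.0 + 206.4 = 1232.2
(Excluded from the current account — financial account: foreign purchases of domestic corporate bonds 456.1, acquisition of a foreign subsidiary by a resident firm (outward FDI) 389.1, purchases of foreign government bonds by domestic residents 423.0, new loans extended by domestic banks to foreign borrowers 224.2; capital account: capital transfers received from emigrants 43.0, sale of embassy land to a foreign government 21.1.)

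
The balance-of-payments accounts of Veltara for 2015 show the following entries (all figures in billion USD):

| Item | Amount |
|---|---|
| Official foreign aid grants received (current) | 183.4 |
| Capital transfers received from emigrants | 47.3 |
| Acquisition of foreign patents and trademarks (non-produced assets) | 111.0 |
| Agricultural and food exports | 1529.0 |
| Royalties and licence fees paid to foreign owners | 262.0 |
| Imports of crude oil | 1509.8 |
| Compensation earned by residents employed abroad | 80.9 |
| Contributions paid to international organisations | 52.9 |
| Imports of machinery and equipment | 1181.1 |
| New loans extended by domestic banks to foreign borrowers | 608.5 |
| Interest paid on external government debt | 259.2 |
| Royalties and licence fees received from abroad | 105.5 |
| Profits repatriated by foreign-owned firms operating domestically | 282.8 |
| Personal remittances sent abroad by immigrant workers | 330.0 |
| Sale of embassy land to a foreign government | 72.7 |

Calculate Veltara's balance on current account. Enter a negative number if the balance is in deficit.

-1979.0

Goods: -1181.1 + 1529.0 - 1509.8 = -1161.9
Services: -262.0 + 105.5 = -156.5
Primary income: -282.8 + 80.9 - 259.2 = -461.1
Secondary income: -52.9 - 330.0 + 183.4 = -199.5
Current account = (-1161.9) + (-156.5) + (-461.1) + (-199.5) = -1979.0
(Excluded from the current account — capital account: capital transfers received from emigrants 47.3, acquisition of foreign patents and trademarks (non-produced assets) 111.0, sale of embassy land to a foreign government 72.7; financial account: new loans extended by domestic banks to foreign borrowers 608.5.)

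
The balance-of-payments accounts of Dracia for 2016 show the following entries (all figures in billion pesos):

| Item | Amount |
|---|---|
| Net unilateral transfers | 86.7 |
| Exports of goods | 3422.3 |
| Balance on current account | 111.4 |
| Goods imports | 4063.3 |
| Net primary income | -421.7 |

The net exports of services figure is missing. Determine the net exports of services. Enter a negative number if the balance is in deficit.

1087.4

Current account = goods balance + services balance + net primary income + net secondary income
Sum of the known components = -976.0
Net exports of services = CA - (known components) = 111.4 - (-976.0) = 1087.4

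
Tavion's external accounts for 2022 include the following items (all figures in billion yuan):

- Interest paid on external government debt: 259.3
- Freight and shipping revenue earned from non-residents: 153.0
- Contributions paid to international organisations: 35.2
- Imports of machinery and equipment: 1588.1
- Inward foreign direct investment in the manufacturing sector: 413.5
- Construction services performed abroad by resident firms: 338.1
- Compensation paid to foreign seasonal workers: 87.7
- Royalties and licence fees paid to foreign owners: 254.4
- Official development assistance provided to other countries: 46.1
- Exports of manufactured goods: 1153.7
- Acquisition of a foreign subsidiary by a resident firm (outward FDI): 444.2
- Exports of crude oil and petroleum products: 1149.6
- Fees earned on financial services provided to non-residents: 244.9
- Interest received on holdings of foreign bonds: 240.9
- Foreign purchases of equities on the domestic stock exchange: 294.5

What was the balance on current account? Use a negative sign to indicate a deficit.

1009.4

Goods: -1588.1 + 1149.6 + 1153.7 = 715.2
Services: -254.4 + 153.0 + 244.9 + 338.1 = 481.6
Primary income: 240.9 - 87.7 - 259.3 = -106.1
Secondary income: -35.2 - 46.1 = -81.3
Current account = 715.2 + 481.6 + (-106.1) + (-81.3) = 1009.4
(Excluded from the current account — financial account: inward foreign direct investment in the manufacturing sector 413.5, acquisition of a foreign subsidiary by a resident firm (outward FDI) 444.2, foreign purchases of equities on the domestic stock exchange 294.5.)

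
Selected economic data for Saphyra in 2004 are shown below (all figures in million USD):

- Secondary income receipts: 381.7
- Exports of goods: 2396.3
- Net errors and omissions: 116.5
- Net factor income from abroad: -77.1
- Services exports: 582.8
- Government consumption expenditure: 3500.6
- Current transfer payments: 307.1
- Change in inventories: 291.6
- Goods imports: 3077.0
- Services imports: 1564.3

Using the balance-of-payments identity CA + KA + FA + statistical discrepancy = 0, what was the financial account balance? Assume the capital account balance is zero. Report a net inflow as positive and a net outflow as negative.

Goods balance = 2396.3 - 3077.0 = -680.7
Services balance = 582.8 - 1564.3 = -981.5
Trade balance (goods + services) = -680.7 + (-981.5) = -1662.2
Net primary income = -77.1
Net secondary income = 381.7 - 307.1 = 74.6
Current account = -1662.2 + (-77.1) + 74.6 = -1664.7
Financial account = -(-1664.7 + 116.5) = 1548.2

1548.2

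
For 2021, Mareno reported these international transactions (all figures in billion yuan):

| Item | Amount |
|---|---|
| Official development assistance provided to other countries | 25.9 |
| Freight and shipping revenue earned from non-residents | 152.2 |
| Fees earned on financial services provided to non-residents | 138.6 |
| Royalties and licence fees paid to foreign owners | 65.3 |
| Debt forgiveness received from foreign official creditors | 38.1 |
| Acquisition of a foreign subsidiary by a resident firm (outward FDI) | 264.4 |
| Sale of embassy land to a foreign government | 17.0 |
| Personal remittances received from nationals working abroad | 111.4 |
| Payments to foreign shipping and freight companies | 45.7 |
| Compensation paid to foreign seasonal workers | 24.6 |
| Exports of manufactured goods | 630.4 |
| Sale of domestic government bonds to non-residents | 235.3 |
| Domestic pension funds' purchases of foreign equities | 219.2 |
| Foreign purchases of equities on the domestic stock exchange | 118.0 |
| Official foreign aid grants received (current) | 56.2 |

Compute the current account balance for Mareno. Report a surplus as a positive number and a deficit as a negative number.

Goods: 630.4
Services: 152.2 + 138.6 - 45.7 - 65.3 = 179.8
Primary income: -24.6
Secondary income: 56.2 - 25.9 + 111.4 = 141.7
Current account = 630.4 + 179.8 + (-24.6) + 141.7 = 927.3
(Excluded from the current account — capital account: debt forgiveness received from foreign official creditors 38.1, sale of embassy land to a foreign government 17.0; financial account: acquisition of a foreign subsidiary by a resident firm (outward FDI) 264.4, sale of domestic government bonds to non-residents 235.3, domestic pension funds' purchases of foreign equities 219.2, foreign purchases of equities on the domestic stock exchange 118.0.)

927.3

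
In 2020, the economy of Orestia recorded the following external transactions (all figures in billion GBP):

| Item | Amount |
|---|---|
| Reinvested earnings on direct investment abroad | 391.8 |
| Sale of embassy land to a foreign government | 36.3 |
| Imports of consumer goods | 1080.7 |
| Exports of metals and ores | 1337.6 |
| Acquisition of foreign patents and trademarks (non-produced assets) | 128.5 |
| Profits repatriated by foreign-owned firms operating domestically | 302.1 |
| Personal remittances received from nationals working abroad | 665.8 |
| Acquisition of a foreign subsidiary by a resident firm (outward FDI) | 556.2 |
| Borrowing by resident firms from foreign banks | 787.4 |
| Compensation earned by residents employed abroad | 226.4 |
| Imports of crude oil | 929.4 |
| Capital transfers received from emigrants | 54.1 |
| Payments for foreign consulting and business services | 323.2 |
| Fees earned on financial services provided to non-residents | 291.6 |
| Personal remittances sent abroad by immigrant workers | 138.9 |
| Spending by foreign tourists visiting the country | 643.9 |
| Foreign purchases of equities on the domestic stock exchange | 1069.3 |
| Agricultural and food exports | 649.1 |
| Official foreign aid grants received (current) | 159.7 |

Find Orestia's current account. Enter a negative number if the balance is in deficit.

Goods: -929.4 + 1337.6 + 649.1 - 1080.7 = -23.4
Services: -323.2 + 643.9 + 291.6 = 612.3
Primary income: -302.1 + 226.4 + 391.8 = 316.1
Secondary income: 665.8 - 138.9 + 159.7 = 686.6
Current account = (-23.4) + 612.3 + 316.1 + 686.6 = 1591.6
(Excluded from the current account — capital account: sale of embassy land to a foreign government 36.3, acquisition of foreign patents and trademarks (non-produced assets) 128.5, capital transfers received from emigrants 54.1; financial account: acquisition of a foreign subsidiary by a resident firm (outward FDI) 556.2, borrowing by resident firms from foreign banks 787.4, foreign purchases of equities on the domestic stock exchange 1069.3.)

1591.6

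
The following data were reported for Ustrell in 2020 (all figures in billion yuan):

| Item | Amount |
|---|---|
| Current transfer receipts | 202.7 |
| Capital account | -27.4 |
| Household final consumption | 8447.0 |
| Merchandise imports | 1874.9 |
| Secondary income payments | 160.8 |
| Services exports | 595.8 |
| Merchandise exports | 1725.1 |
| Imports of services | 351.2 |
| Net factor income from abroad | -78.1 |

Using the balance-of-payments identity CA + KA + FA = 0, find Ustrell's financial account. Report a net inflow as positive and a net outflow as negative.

-31.2

Goods balance = 1725.1 - 1874.9 = -149.8
Services balance = 595.8 - 351.2 = 244.6
Trade balance (goods + services) = -149.8 + 244.6 = 94.8
Net primary income = -78.1
Net secondary income = 202.7 - 160.8 = 41.9
Current account = 94.8 + (-78.1) + 41.9 = 58.6
Financial account = -(58.6 + (-27.4)) = -31.2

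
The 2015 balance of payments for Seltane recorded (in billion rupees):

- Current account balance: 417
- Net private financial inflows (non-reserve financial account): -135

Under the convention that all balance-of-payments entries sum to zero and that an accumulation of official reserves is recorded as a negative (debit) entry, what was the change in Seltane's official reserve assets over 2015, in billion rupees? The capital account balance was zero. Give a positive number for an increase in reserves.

282

Official reserve transactions balance = -(417 + (-135)) = -282
An accumulation of reserves is recorded as a debit (negative entry), so the change in the stock of reserves is the negative of that balance.
Change in official reserves = -(-282) = 282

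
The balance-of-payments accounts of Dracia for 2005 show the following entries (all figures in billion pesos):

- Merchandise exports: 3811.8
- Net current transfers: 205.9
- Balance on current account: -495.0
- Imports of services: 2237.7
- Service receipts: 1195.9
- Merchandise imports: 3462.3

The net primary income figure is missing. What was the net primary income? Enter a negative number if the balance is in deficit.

Current account = goods balance + services balance + net primary income + net secondary income
Sum of the known components = -486.4
Net primary income = CA - (known components) = -495.0 - (-486.4) = -8.6

-8.6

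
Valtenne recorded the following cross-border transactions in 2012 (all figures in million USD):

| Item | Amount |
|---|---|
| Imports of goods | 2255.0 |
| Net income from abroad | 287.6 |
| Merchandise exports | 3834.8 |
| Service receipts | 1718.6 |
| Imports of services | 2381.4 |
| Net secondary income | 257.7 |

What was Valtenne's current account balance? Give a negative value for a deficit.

Goods balance = 3834.8 - 2255.0 = 1579.8
Services balance = 1718.6 - 2381.4 = -662.8
Trade balance (goods + services) = 1579.8 + (-662.8) = 917.0
Net primary income = 287.6
Net secondary income = 257.7
Current account = 917.0 + 287.6 + 257.7 = 1462.3

1462.3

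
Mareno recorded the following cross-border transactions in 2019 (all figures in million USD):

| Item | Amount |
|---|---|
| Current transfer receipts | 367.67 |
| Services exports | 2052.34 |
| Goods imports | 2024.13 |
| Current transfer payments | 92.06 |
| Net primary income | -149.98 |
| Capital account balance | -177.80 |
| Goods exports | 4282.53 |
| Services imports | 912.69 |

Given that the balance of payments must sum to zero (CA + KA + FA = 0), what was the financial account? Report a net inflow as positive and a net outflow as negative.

-3345.88

Goods balance = 4282.53 - 2024.13 = 2258.40
Services balance = 2052.34 - 912.69 = 1139.65
Trade balance (goods + services) = 2258.40 + 1139.65 = 3398.05
Net primary income = -149.98
Net secondary income = 367.67 - 92.06 = 275.61
Current account = 3398.05 + (-149.98) + 275.61 = 3523.68
Financial account = -(3523.68 + (-177.80)) = -3345.88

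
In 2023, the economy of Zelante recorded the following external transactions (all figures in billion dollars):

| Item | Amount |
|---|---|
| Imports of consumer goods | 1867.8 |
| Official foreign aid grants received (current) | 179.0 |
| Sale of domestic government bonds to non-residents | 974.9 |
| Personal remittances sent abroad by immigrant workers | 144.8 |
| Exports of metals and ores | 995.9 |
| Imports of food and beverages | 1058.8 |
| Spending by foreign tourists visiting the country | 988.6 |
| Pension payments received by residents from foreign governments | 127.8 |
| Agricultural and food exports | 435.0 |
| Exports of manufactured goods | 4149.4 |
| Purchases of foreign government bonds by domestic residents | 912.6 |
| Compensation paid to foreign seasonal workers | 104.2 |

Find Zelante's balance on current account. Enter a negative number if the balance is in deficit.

3700.1

Goods: -1058.8 + 4149.4 + 995.9 - 1867.8 + 435.0 = 2653.7
Services: 988.6
Primary income: -104.2
Secondary income: -144.8 + 179.0 + 127.8 = 162.0
Current account = 2653.7 + 988.6 + (-104.2) + 162.0 = 3700.1
(Excluded from the current account — financial account: sale of domestic government bonds to non-residents 974.9, purchases of foreign government bonds by domestic residents 912.6.)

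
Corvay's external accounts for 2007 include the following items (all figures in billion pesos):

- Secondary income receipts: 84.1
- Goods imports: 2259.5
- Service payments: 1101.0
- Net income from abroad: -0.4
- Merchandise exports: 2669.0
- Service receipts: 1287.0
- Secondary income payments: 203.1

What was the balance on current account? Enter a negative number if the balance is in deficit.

476.1

Goods balance = 2669.0 - 2259.5 = 409.5
Services balance = 1287.0 - 1101.0 = 186.0
Trade balance (goods + services) = 409.5 + 186.0 = 595.5
Net primary income = -0.4
Net secondary income = 84.1 - 203.1 = -119.0
Current account = 595.5 + (-0.4) + (-119.0) = 476.1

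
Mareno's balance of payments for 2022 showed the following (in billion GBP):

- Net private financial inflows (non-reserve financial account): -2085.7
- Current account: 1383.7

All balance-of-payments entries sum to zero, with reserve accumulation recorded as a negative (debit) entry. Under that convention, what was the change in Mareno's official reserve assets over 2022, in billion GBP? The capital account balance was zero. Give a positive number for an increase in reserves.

-702.0

Official reserve transactions balance = -(1383.7 + (-2085.7)) = 702.0
An accumulation of reserves is recorded as a debit (negative entry), so the change in the stock of reserves is the negative of that balance.
Change in official reserves = -(702.0) = -702.0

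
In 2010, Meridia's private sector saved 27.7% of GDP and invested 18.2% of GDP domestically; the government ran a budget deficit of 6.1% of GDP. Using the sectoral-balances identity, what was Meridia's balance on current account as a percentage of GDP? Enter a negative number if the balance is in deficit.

By the sectoral-balances identity, CA = (S_private - I) + (T - G).
Private balance = 27.7 - 18.2 = 9.5
Government balance (T - G) = -6.1
CA = 9.5 + (-6.1) = 3.4

3.4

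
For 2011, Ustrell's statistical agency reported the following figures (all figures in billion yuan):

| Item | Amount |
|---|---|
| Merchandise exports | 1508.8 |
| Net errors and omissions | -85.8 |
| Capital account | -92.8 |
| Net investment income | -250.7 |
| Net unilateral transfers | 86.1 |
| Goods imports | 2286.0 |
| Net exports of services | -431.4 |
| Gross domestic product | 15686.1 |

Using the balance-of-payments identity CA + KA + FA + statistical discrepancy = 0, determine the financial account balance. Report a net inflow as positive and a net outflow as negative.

1551.8

Goods balance = 1508.8 - 2286.0 = -777.2
Services balance = -431.4
Trade balance (goods + services) = -777.2 + (-431.4) = -1208.6
Net primary income = -250.7
Net secondary income = 86.1
Current account = -1208.6 + (-250.7) + 86.1 = -1373.2
Financial account = -(-1373.2 + (-92.8) + (-85.8)) = 1551.8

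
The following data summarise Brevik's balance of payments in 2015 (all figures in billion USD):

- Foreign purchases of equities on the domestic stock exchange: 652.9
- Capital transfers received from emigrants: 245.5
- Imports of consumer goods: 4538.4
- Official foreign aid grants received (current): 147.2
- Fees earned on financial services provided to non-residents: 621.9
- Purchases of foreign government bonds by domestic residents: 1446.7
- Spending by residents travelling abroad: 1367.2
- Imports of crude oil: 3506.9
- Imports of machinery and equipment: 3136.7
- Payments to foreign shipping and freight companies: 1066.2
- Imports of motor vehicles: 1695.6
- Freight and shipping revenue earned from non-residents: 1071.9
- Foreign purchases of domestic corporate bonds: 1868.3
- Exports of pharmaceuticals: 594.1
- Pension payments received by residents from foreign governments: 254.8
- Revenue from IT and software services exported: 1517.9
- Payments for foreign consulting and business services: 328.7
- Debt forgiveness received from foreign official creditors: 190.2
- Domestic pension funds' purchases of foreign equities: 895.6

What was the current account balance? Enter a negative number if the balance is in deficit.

-11431.9

Goods: -4538.4 - 3136.7 + 594.1 - 3506.9 - 1695.6 = -12283.5
Services: -328.7 - 1367.2 + 621.9 - 1066.2 + 1071.9 + 1517.9 = 449.6
Secondary income: 254.8 + 147.2 = 402.0
Current account = (-12283.5) + 449.6 + 402.0 = -11431.9
(Excluded from the current account — financial account: foreign purchases of equities on the domestic stock exchange 652.9, purchases of foreign government bonds by domestic residents 1446.7, foreign purchases of domestic corporate bonds 1868.3, domestic pension funds' purchases of foreign equities 895.6; capital account: capital transfers received from emigrants 245.5, debt forgiveness received from foreign official creditors 190.2.)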